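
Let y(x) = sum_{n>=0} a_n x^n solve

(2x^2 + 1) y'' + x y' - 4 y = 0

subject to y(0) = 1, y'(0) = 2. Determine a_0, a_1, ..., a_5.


Ansatz: y(x) = sum_{n>=0} a_n x^n, so y'(x) = sum_{n>=1} n a_n x^(n-1) and y''(x) = sum_{n>=2} n(n-1) a_n x^(n-2).
Substitute into P(x) y'' + Q(x) y' + R(x) y = 0 with P(x) = 2x^2 + 1, Q(x) = x, R(x) = -4, and match powers of x.
Initial conditions: a_0 = 1, a_1 = 2.
Setting the coefficient of each power of x to zero and solving order by order (substituting the coefficients already found):
  x^0: 2 a_2 - 4 a_0 = 0  ->  2 a_2 = 4 a_0 = 4  ->  a_2 = 2
  x^1: 6 a_3 - 3 a_1 = 0  ->  6 a_3 = 3 a_1 = 6  ->  a_3 = 1
  x^2: 12 a_4 + 2 a_2 = 0  ->  12 a_4 = -2 a_2 = -4  ->  a_4 = -1/3
  x^3: 20 a_5 + 11 a_3 = 0  ->  20 a_5 = -11 a_3 = -11  ->  a_5 = -11/20
Truncated series: y(x) = 1 + 2 x + 2 x^2 + x^3 - (1/3) x^4 - (11/20) x^5 + O(x^6).

a_0 = 1; a_1 = 2; a_2 = 2; a_3 = 1; a_4 = -1/3; a_5 = -11/20


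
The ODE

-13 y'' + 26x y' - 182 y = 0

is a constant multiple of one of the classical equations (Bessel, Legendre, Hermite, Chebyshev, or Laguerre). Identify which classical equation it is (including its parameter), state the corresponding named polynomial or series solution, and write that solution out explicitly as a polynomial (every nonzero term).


All three coefficients share the factor -13; dividing through by -13 gives  y'' - 2x y' + 14 y = 0.
This matches the Hermite equation y'' - 2x y' + 2n y = 0 with 2n = 14, so n = 7; the polynomial solution is H_7(x).
With y = sum_k a_k x^k, matching x^k gives (k+2)(k+1) a_{k+2} = 2(k - n) a_k = 2(k - 7) a_k. The right side vanishes at k = 7, so the series with the parity of 7 terminates at degree 7.
Standard normalization: leading coefficient of H_n is 2^n, so a_7 = 2^7 = 128. Work downward with a_k = (k+1)(k+2) a_{k+2} / (2(k - n)):
  a_5 = (6)(7)(128) / (2(5 - 7)) = 5376/(-4) = -1344
  a_3 = (4)(5)(-1344) / (2(3 - 7)) = -26880/(-8) = 3360
  a_1 = (2)(3)(3360) / (2(1 - 7)) = 20160/(-12) = -1680
Hence H_7(x) = 128 x^7 - 1344 x^5 + 3360 x^3 - 1680 x.

H_7(x); series = 128 x^7 - 1344 x^5 + 3360 x^3 - 1680 x


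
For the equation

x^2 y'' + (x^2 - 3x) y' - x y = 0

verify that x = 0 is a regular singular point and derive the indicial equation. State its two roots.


Divide by x^2 to reach normal form y'' + P_1(x) y' + P_2(x) y = 0 with P_1(x) = 1 - 3/x and P_2(x) = -1/x.
x = 0 is a singular point because the y'-coefficient 1 - 3/x has a pole at x = 0 and the y-coefficient -1/x has a pole at x = 0.
It is a regular singular point because x P_1(x) = p(x) = x - 3 and x^2 P_2(x) = q(x) = -x are polynomials, hence analytic at x = 0.
p(0) = -3,  q(0) = 0.
Indicial equation: r(r-1) + p(0) r + q(0) = 0, i.e. r^2 + (p(0) - 1) r + q(0) = 0, i.e. r^2 - 4 r = 0.
Discriminant: (-4)^2 - 4(0) = 16, so r = (4 ± 4)/2.
Solving: r_1 = 4, r_2 = 0.

indicial: r^2 - 4 r = 0; roots r_1 = 4, r_2 = 0


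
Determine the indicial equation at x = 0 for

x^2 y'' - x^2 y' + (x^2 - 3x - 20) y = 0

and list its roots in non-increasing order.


Divide by x^2 to reach normal form y'' + P_1(x) y' + P_2(x) y = 0 with P_1(x) = -1 and P_2(x) = 1 - 3/x - 20/x^2.
x = 0 is a singular point because the y-coefficient 1 - 3/x - 20/x^2 has a pole at x = 0.
It is a regular singular point because x P_1(x) = p(x) = -x and x^2 P_2(x) = q(x) = x^2 - 3x - 20 are polynomials, hence analytic at x = 0.
p(0) = 0,  q(0) = -20.
Indicial equation: r(r-1) + p(0) r + q(0) = 0, i.e. r^2 + (p(0) - 1) r + q(0) = 0, i.e. r^2 - 1 r - 20 = 0.
Discriminant: (-1)^2 - 4(-20) = 81, so r = (1 ± 9)/2.
Solving: r_1 = 5, r_2 = -4.

indicial: r^2 - 1 r - 20 = 0; roots r_1 = 5, r_2 = -4


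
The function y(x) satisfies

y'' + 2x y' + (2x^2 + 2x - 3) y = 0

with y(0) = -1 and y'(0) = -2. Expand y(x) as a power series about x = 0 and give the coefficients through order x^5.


Ansatz: y(x) = sum_{n>=0} a_n x^n, so y'(x) = sum_{n>=1} n a_n x^(n-1) and y''(x) = sum_{n>=2} n(n-1) a_n x^(n-2).
Substitute into P(x) y'' + Q(x) y' + R(x) y = 0 with P(x) = 1, Q(x) = 2x, R(x) = 2x^2 + 2x - 3, and match powers of x.
Initial conditions: a_0 = -1, a_1 = -2.
Setting the coefficient of each power of x to zero and solving order by order (substituting the coefficients already found):
  x^0: 2 a_2 - 3 a_0 = 0  ->  2 a_2 = 3 a_0 = -3  ->  a_2 = -3/2
  x^1: 6 a_3 - a_1 + 2 a_0 = 0  ->  6 a_3 = a_1 - 2 a_0 = 0  ->  a_3 = 0
  x^2: 12 a_4 + a_2 + 2 a_1 + 2 a_0 = 0  ->  12 a_4 = -a_2 - 2 a_1 - 2 a_0 = 15/2  ->  a_4 = 5/8
  x^3: 20 a_5 + 3 a_3 + 2 a_2 + 2 a_1 = 0  ->  20 a_5 = -3 a_3 - 2 a_2 - 2 a_1 = 7  ->  a_5 = 7/20
Truncated series: y(x) = -1 - 2 x - (3/2) x^2 + (5/8) x^4 + (7/20) x^5 + O(x^6).

a_0 = -1; a_1 = -2; a_2 = -3/2; a_3 = 0; a_4 = 5/8; a_5 = 7/20


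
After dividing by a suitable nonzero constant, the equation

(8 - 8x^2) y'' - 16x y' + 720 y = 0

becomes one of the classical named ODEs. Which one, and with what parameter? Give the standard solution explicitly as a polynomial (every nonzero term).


All three coefficients share the factor 8; dividing through by 8 gives  (1 - x^2) y'' - 2x y' + 90 y = 0.
This matches the Legendre equation (1 - x^2) y'' - 2x y' + n(n+1) y = 0 (note the -2x y' term) with n(n+1) = 90, so n = 9; the polynomial solution is P_9(x).
With y = sum_k a_k x^k, matching x^k gives (k+2)(k+1) a_{k+2} = [k(k+1) - n(n+1)] a_k = (k - 9)(k + 10) a_k. The right side vanishes at k = 9, so the series with the parity of 9 terminates at degree 9.
Standard normalization (P_n(1) = 1): leading coefficient (2n)!/(2^n (n!)^2) = 6402373705728000/(512*131681894400) = 12155/128, so a_9 = 12155/128. Work downward with a_k = (k+1)(k+2) a_{k+2} / ((k - 9)(k + 10)):
  a_7 = (8)(9)(12155/128) / ((7 - 9)(7 + 10)) = (109395/16)/(-34) = -6435/32
  a_5 = (6)(7)(-6435/32) / ((5 - 9)(5 + 10)) = (-135135/16)/(-60) = 9009/64
  a_3 = (4)(5)(9009/64) / ((3 - 9)(3 + 10)) = (45045/16)/(-78) = -1155/32
  a_1 = (2)(3)(-1155/32) / ((1 - 9)(1 + 10)) = (-3465/16)/(-88) = 315/128
Hence P_9(x) = 12155 x^9/128 - 6435 x^7/32 + 9009 x^5/64 - 1155 x^3/32 + 315 x/128.

P_9(x); series = 12155 x^9/128 - 6435 x^7/32 + 9009 x^5/64 - 1155 x^3/32 + 315 x/128


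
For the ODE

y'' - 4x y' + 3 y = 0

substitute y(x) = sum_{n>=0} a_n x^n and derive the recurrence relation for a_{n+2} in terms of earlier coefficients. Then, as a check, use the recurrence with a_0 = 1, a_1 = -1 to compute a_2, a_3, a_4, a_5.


Substitute y = sum_n a_n x^n.
y''(x) has coefficient (n+2)(n+1) a_{n+2} at x^n;
-4 x y'(x) has coefficient -4 n a_n at x^n (shift);
3 y(x) has coefficient 3 a_n at x^n.
Matching x^n: (n+2)(n+1) a_{n+2} + (-4n + 3) a_n = 0.
Thus a_{n+2} = (4n - 3) / ((n+1)(n+2)) * a_n.

Check with a_0 = 1, a_1 = -1 (apply the recurrence for n = 0, 1, 2, 3): a_0 = 1, a_1 = -1, a_2 = -3/2, a_3 = -1/6, a_4 = -5/8, a_5 = -3/40.

a_(n+2) = (4n - 3) / ((n+1)(n+2)) * a_n; check: a_0 = 1, a_1 = -1, a_2 = -3/2, a_3 = -1/6, a_4 = -5/8, a_5 = -3/40


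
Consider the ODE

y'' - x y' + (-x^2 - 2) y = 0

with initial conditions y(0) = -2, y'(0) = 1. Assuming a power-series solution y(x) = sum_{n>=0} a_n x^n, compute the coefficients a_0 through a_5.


Ansatz: y(x) = sum_{n>=0} a_n x^n, so y'(x) = sum_{n>=1} n a_n x^(n-1) and y''(x) = sum_{n>=2} n(n-1) a_n x^(n-2).
Substitute into P(x) y'' + Q(x) y' + R(x) y = 0 with P(x) = 1, Q(x) = -x, R(x) = -x^2 - 2, and match powers of x.
Initial conditions: a_0 = -2, a_1 = 1.
Setting the coefficient of each power of x to zero and solving order by order (substituting the coefficients already found):
  x^0: 2 a_2 - 2 a_0 = 0  ->  2 a_2 = 2 a_0 = -4  ->  a_2 = -2
  x^1: 6 a_3 - 3 a_1 = 0  ->  6 a_3 = 3 a_1 = 3  ->  a_3 = 1/2
  x^2: 12 a_4 - 4 a_2 - a_0 = 0  ->  12 a_4 = 4 a_2 + a_0 = -10  ->  a_4 = -5/6
  x^3: 20 a_5 - 5 a_3 - a_1 = 0  ->  20 a_5 = 5 a_3 + a_1 = 7/2  ->  a_5 = 7/40
Truncated series: y(x) = -2 + x - 2 x^2 + (1/2) x^3 - (5/6) x^4 + (7/40) x^5 + O(x^6).

a_0 = -2; a_1 = 1; a_2 = -2; a_3 = 1/2; a_4 = -5/6; a_5 = 7/40


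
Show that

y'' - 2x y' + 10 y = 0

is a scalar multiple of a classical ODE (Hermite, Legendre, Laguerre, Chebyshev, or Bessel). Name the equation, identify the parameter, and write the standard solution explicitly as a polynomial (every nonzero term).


The equation is already in a standard form:  y'' - 2x y' + 10 y = 0.
This matches the Hermite equation y'' - 2x y' + 2n y = 0 with 2n = 10, so n = 5; the polynomial solution is H_5(x).
With y = sum_k a_k x^k, matching x^k gives (k+2)(k+1) a_{k+2} = 2(k - n) a_k = 2(k - 5) a_k. The right side vanishes at k = 5, so the series with the parity of 5 terminates at degree 5.
Standard normalization: leading coefficient of H_n is 2^n, so a_5 = 2^5 = 32. Work downward with a_k = (k+1)(k+2) a_{k+2} / (2(k - n)):
  a_3 = (4)(5)(32) / (2(3 - 5)) = 640/(-4) = -160
  a_1 = (2)(3)(-160) / (2(1 - 5)) = -960/(-8) = 120
Hence H_5(x) = 32 x^5 - 160 x^3 + 120 x.

H_5(x); series = 32 x^5 - 160 x^3 + 120 x


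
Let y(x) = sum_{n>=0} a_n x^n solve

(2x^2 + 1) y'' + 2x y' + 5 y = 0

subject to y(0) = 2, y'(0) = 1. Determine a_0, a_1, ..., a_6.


Ansatz: y(x) = sum_{n>=0} a_n x^n, so y'(x) = sum_{n>=1} n a_n x^(n-1) and y''(x) = sum_{n>=2} n(n-1) a_n x^(n-2).
Substitute into P(x) y'' + Q(x) y' + R(x) y = 0 with P(x) = 2x^2 + 1, Q(x) = 2x, R(x) = 5, and match powers of x.
Initial conditions: a_0 = 2, a_1 = 1.
Setting the coefficient of each power of x to zero and solving order by order (substituting the coefficients already found):
  x^0: 2 a_2 + 5 a_0 = 0  ->  2 a_2 = -5 a_0 = -10  ->  a_2 = -5
  x^1: 6 a_3 + 7 a_1 = 0  ->  6 a_3 = -7 a_1 = -7  ->  a_3 = -7/6
  x^2: 12 a_4 + 13 a_2 = 0  ->  12 a_4 = -13 a_2 = 65  ->  a_4 = 65/12
  x^3: 20 a_5 + 23 a_3 = 0  ->  20 a_5 = -23 a_3 = 161/6  ->  a_5 = 161/120
  x^4: 30 a_6 + 37 a_4 = 0  ->  30 a_6 = -37 a_4 = -2405/12  ->  a_6 = -481/72
Truncated series: y(x) = 2 + x - 5 x^2 - (7/6) x^3 + (65/12) x^4 + (161/120) x^5 - (481/72) x^6 + O(x^7).

a_0 = 2; a_1 = 1; a_2 = -5; a_3 = -7/6; a_4 = 65/12; a_5 = 161/120; a_6 = -481/72


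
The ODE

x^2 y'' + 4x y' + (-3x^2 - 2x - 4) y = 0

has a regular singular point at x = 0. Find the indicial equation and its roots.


Divide by x^2 to reach normal form y'' + P_1(x) y' + P_2(x) y = 0 with P_1(x) = 4/x and P_2(x) = -3 - 2/x - 4/x^2.
x = 0 is a singular point because the y'-coefficient 4/x has a pole at x = 0 and the y-coefficient -3 - 2/x - 4/x^2 has a pole at x = 0.
It is a regular singular point because x P_1(x) = p(x) = 4 and x^2 P_2(x) = q(x) = -3x^2 - 2x - 4 are polynomials, hence analytic at x = 0.
p(0) = 4,  q(0) = -4.
Indicial equation: r(r-1) + p(0) r + q(0) = 0, i.e. r^2 + (p(0) - 1) r + q(0) = 0, i.e. r^2 + 3 r - 4 = 0.
Discriminant: (3)^2 - 4(-4) = 25, so r = (-3 ± 5)/2.
Solving: r_1 = 1, r_2 = -4.

indicial: r^2 + 3 r - 4 = 0; roots r_1 = 1, r_2 = -4


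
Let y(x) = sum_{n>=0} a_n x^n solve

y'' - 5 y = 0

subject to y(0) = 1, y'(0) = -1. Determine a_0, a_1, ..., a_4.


Ansatz: y(x) = sum_{n>=0} a_n x^n, so y'(x) = sum_{n>=1} n a_n x^(n-1) and y''(x) = sum_{n>=2} n(n-1) a_n x^(n-2).
Substitute into P(x) y'' + Q(x) y' + R(x) y = 0 with P(x) = 1, Q(x) = 0, R(x) = -5, and match powers of x.
Initial conditions: a_0 = 1, a_1 = -1.
Setting the coefficient of each power of x to zero and solving order by order (substituting the coefficients already found):
  x^0: 2 a_2 - 5 a_0 = 0  ->  2 a_2 = 5 a_0 = 5  ->  a_2 = 5/2
  x^1: 6 a_3 - 5 a_1 = 0  ->  6 a_3 = 5 a_1 = -5  ->  a_3 = -5/6
  x^2: 12 a_4 - 5 a_2 = 0  ->  12 a_4 = 5 a_2 = 25/2  ->  a_4 = 25/24
Truncated series: y(x) = 1 - x + (5/2) x^2 - (5/6) x^3 + (25/24) x^4 + O(x^5).

a_0 = 1; a_1 = -1; a_2 = 5/2; a_3 = -5/6; a_4 = 25/24


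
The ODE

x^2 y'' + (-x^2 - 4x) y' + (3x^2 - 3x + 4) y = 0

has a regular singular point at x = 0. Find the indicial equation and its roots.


Divide by x^2 to reach normal form y'' + P_1(x) y' + P_2(x) y = 0 with P_1(x) = -1 - 4/x and P_2(x) = 3 - 3/x + 4/x^2.
x = 0 is a singular point because the y'-coefficient -1 - 4/x has a pole at x = 0 and the y-coefficient 3 - 3/x + 4/x^2 has a pole at x = 0.
It is a regular singular point because x P_1(x) = p(x) = -x - 4 and x^2 P_2(x) = q(x) = 3x^2 - 3x + 4 are polynomials, hence analytic at x = 0.
p(0) = -4,  q(0) = 4.
Indicial equation: r(r-1) + p(0) r + q(0) = 0, i.e. r^2 + (p(0) - 1) r + q(0) = 0, i.e. r^2 - 5 r + 4 = 0.
Discriminant: (-5)^2 - 4(4) = 9, so r = (5 ± 3)/2.
Solving: r_1 = 4, r_2 = 1.

indicial: r^2 - 5 r + 4 = 0; roots r_1 = 4, r_2 = 1


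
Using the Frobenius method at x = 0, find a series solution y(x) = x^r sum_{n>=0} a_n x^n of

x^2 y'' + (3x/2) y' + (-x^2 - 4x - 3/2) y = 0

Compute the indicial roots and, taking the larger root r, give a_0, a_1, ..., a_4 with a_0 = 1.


Write in Frobenius form y'' + (p(x)/x) y' + (q(x)/x^2) y = 0:
  p(x) = 3/2,  q(x) = -x^2 - 4x - 3/2.
Indicial equation: r(r-1) + (3/2) r + (-3/2) = 0 -> roots r_1 = 1, r_2 = -3/2.
Take r = r_1 = 1. Let y(x) = x^r sum_{n>=0} a_n x^n with a_0 = 1.
Substitute y = x^r sum a_n x^n and match x^{r+n}. The recurrence is
  D(n) a_n - 4 a_{n-1} - 1 a_{n-2} = 0,  where D(n) = (r+n)(r+n-1) + (3/2)(r+n) + (-3/2).
  a_n = [4 a_{n-1} + 1 a_{n-2}] / D(n).
Since the indicial polynomial factors as (r - r_1)(r - r_2), D(n) = (r_1 + n - r_1)(r_1 + n - r_2) = n(n + 5/2).
Evaluating step by step (a_0 = 1):
  n = 1: D(1) = 1(1 + 5/2) = 7/2; numerator = 4(1) = 4; a_1 = (4)/(7/2) = 8/7
  n = 2: D(2) = 2(2 + 5/2) = 9; numerator = 4(8/7) + 1(1) = 39/7; a_2 = (39/7)/(9) = 13/21
  n = 3: D(3) = 3(3 + 5/2) = 33/2; numerator = 4(13/21) + 1(8/7) = 76/21; a_3 = (76/21)/(33/2) = 152/693
  n = 4: D(4) = 4(4 + 5/2) = 26; numerator = 4(152/693) + 1(13/21) = 1037/693; a_4 = (1037/693)/(26) = 1037/18018

r = 1; a_0 = 1; a_1 = 8/7; a_2 = 13/21; a_3 = 152/693; a_4 = 1037/18018


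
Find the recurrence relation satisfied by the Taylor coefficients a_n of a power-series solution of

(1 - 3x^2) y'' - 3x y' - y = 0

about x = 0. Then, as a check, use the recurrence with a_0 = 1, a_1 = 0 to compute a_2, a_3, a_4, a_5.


Substitute y = sum_n a_n x^n.
(1 - 3 x^2) y'' contributes (n+2)(n+1) a_{n+2} - 3 n(n-1) a_n at x^n.
-3 x y'(x) contributes -3 n a_n at x^n.
-y(x) contributes -1 a_n at x^n.
Matching x^n: (n+2)(n+1) a_{n+2} + (-3 n(n-1) - 3 n - 1) a_n = 0.
Thus a_{n+2} = (3 n(n-1) + 3 n + 1) / ((n+1)(n+2)) * a_n.

Check with a_0 = 1, a_1 = 0 (apply the recurrence for n = 0, 1, 2, 3): a_0 = 1, a_1 = 0, a_2 = 1/2, a_3 = 0, a_4 = 13/24, a_5 = 0.

a_(n+2) = (3 n(n-1) + 3 n + 1) / ((n+1)(n+2)) * a_n; check: a_0 = 1, a_1 = 0, a_2 = 1/2, a_3 = 0, a_4 = 13/24, a_5 = 0


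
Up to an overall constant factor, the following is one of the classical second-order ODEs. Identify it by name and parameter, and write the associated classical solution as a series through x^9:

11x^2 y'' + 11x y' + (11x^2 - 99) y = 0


All three coefficients share the factor 11; dividing through by 11 gives  x^2 y'' + x y' + (x^2 - 9) y = 0.
This matches the Bessel equation x^2 y'' + x y' + (x^2 - nu^2) y = 0 with nu^2 = 9, so nu = 3; the solution bounded at x = 0 is J_3(x).
Frobenius at x = 0: indicial roots ±nu; for r = nu the recurrence k(k + 2nu) c_k = -c_{k-2} gives the standard series J_nu(x) = sum_{k>=0} (-1)^k / (k! (k+nu)!) (x/2)^(2k+nu). Evaluate the first 4 terms:
  k = 0: (-1)^0 / (0! * 3! * 2^3) x^3 = 1/(1*6*8) x^3 = (1/48) x^3
  k = 1: (-1)^1 / (1! * 4! * 2^5) x^5 = -1/(1*24*32) x^5 = (-1/768) x^5
  k = 2: (-1)^2 / (2! * 5! * 2^7) x^7 = 1/(2*120*128) x^7 = (1/30720) x^7
  k = 3: (-1)^3 / (3! * 6! * 2^9) x^9 = -1/(6*720*512) x^9 = (-1/2211840) x^9
Hence J_3(x) = -x^9/2211840 + x^7/30720 - x^5/768 + x^3/48 + ....

J_3(x); series = -x^9/2211840 + x^7/30720 - x^5/768 + x^3/48


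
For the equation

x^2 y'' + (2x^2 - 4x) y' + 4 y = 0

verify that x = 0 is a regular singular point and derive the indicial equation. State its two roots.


Divide by x^2 to reach normal form y'' + P_1(x) y' + P_2(x) y = 0 with P_1(x) = 2 - 4/x and P_2(x) = 4/x^2.
x = 0 is a singular point because the y'-coefficient 2 - 4/x has a pole at x = 0 and the y-coefficient 4/x^2 has a pole at x = 0.
It is a regular singular point because x P_1(x) = p(x) = 2x - 4 and x^2 P_2(x) = q(x) = 4 are polynomials, hence analytic at x = 0.
p(0) = -4,  q(0) = 4.
Indicial equation: r(r-1) + p(0) r + q(0) = 0, i.e. r^2 + (p(0) - 1) r + q(0) = 0, i.e. r^2 - 5 r + 4 = 0.
Discriminant: (-5)^2 - 4(4) = 9, so r = (5 ± 3)/2.
Solving: r_1 = 4, r_2 = 1.

indicial: r^2 - 5 r + 4 = 0; roots r_1 = 4, r_2 = 1


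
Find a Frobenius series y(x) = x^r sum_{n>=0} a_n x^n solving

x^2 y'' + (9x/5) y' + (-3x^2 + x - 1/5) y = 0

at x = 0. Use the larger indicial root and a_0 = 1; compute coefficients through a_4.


Write in Frobenius form y'' + (p(x)/x) y' + (q(x)/x^2) y = 0:
  p(x) = 9/5,  q(x) = -3x^2 + x - 1/5.
Indicial equation: r(r-1) + (9/5) r + (-1/5) = 0 -> roots r_1 = 1/5, r_2 = -1.
Take r = r_1 = 1/5. Let y(x) = x^r sum_{n>=0} a_n x^n with a_0 = 1.
Substitute y = x^r sum a_n x^n and match x^{r+n}. The recurrence is
  D(n) a_n + 1 a_{n-1} - 3 a_{n-2} = 0,  where D(n) = (r+n)(r+n-1) + (9/5)(r+n) + (-1/5).
  a_n = [-1 a_{n-1} + 3 a_{n-2}] / D(n).
Since the indicial polynomial factors as (r - r_1)(r - r_2), D(n) = (r_1 + n - r_1)(r_1 + n - r_2) = n(n + 6/5).
Evaluating step by step (a_0 = 1):
  n = 1: D(1) = 1(1 + 6/5) = 11/5; numerator = -1(1) = -1; a_1 = (-1)/(11/5) = -5/11
  n = 2: D(2) = 2(2 + 6/5) = 32/5; numerator = -1(-5/11) + 3(1) = 38/11; a_2 = (38/11)/(32/5) = 95/176
  n = 3: D(3) = 3(3 + 6/5) = 63/5; numerator = -1(95/176) + 3(-5/11) = -335/176; a_3 = (-335/176)/(63/5) = -1675/11088
  n = 4: D(4) = 4(4 + 6/5) = 104/5; numerator = -1(-1675/11088) + 3(95/176) = 9815/5544; a_4 = (9815/5544)/(104/5) = 3775/44352

r = 1/5; a_0 = 1; a_1 = -5/11; a_2 = 95/176; a_3 = -1675/11088; a_4 = 3775/44352


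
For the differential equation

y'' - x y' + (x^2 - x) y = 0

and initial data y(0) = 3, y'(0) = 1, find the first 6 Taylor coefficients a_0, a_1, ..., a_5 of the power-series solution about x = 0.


Ansatz: y(x) = sum_{n>=0} a_n x^n, so y'(x) = sum_{n>=1} n a_n x^(n-1) and y''(x) = sum_{n>=2} n(n-1) a_n x^(n-2).
Substitute into P(x) y'' + Q(x) y' + R(x) y = 0 with P(x) = 1, Q(x) = -x, R(x) = x^2 - x, and match powers of x.
Initial conditions: a_0 = 3, a_1 = 1.
Setting the coefficient of each power of x to zero and solving order by order (substituting the coefficients already found):
  x^0: 2 a_2 = 0  ->  a_2 = 0
  x^1: 6 a_3 - a_1 - a_0 = 0  ->  6 a_3 = a_1 + a_0 = 4  ->  a_3 = 2/3
  x^2: 12 a_4 - 2 a_2 - a_1 + a_0 = 0  ->  12 a_4 = 2 a_2 + a_1 - a_0 = -2  ->  a_4 = -1/6
  x^3: 20 a_5 - 3 a_3 - a_2 + a_1 = 0  ->  20 a_5 = 3 a_3 + a_2 - a_1 = 1  ->  a_5 = 1/20
Truncated series: y(x) = 3 + x + (2/3) x^3 - (1/6) x^4 + (1/20) x^5 + O(x^6).

a_0 = 3; a_1 = 1; a_2 = 0; a_3 = 2/3; a_4 = -1/6; a_5 = 1/20


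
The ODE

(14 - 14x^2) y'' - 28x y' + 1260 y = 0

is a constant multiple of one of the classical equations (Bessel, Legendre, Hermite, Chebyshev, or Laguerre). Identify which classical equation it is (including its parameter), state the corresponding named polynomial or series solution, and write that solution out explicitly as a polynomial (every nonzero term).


All three coefficients share the factor 14; dividing through by 14 gives  (1 - x^2) y'' - 2x y' + 90 y = 0.
This matches the Legendre equation (1 - x^2) y'' - 2x y' + n(n+1) y = 0 (note the -2x y' term) with n(n+1) = 90, so n = 9; the polynomial solution is P_9(x).
With y = sum_k a_k x^k, matching x^k gives (k+2)(k+1) a_{k+2} = [k(k+1) - n(n+1)] a_k = (k - 9)(k + 10) a_k. The right side vanishes at k = 9, so the series with the parity of 9 terminates at degree 9.
Standard normalization (P_n(1) = 1): leading coefficient (2n)!/(2^n (n!)^2) = 6402373705728000/(512*131681894400) = 12155/128, so a_9 = 12155/128. Work downward with a_k = (k+1)(k+2) a_{k+2} / ((k - 9)(k + 10)):
  a_7 = (8)(9)(12155/128) / ((7 - 9)(7 + 10)) = (109395/16)/(-34) = -6435/32
  a_5 = (6)(7)(-6435/32) / ((5 - 9)(5 + 10)) = (-135135/16)/(-60) = 9009/64
  a_3 = (4)(5)(9009/64) / ((3 - 9)(3 + 10)) = (45045/16)/(-78) = -1155/32
  a_1 = (2)(3)(-1155/32) / ((1 - 9)(1 + 10)) = (-3465/16)/(-88) = 315/128
Hence P_9(x) = 12155 x^9/128 - 6435 x^7/32 + 9009 x^5/64 - 1155 x^3/32 + 315 x/128.

P_9(x); series = 12155 x^9/128 - 6435 x^7/32 + 9009 x^5/64 - 1155 x^3/32 + 315 x/128


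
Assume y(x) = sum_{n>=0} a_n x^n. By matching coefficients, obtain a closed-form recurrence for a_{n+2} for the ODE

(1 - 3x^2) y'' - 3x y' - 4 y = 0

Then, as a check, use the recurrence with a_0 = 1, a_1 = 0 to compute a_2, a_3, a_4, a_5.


Substitute y = sum_n a_n x^n.
(1 - 3 x^2) y'' contributes (n+2)(n+1) a_{n+2} - 3 n(n-1) a_n at x^n.
-3 x y'(x) contributes -3 n a_n at x^n.
-4 y(x) contributes -4 a_n at x^n.
Matching x^n: (n+2)(n+1) a_{n+2} + (-3 n(n-1) - 3 n - 4) a_n = 0.
Thus a_{n+2} = (3 n(n-1) + 3 n + 4) / ((n+1)(n+2)) * a_n.

Check with a_0 = 1, a_1 = 0 (apply the recurrence for n = 0, 1, 2, 3): a_0 = 1, a_1 = 0, a_2 = 2, a_3 = 0, a_4 = 8/3, a_5 = 0.

a_(n+2) = (3 n(n-1) + 3 n + 4) / ((n+1)(n+2)) * a_n; check: a_0 = 1, a_1 = 0, a_2 = 2, a_3 = 0, a_4 = 8/3, a_5 = 0


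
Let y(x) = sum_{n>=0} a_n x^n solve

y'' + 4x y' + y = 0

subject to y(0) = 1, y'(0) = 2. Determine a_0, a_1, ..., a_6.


Ansatz: y(x) = sum_{n>=0} a_n x^n, so y'(x) = sum_{n>=1} n a_n x^(n-1) and y''(x) = sum_{n>=2} n(n-1) a_n x^(n-2).
Substitute into P(x) y'' + Q(x) y' + R(x) y = 0 with P(x) = 1, Q(x) = 4x, R(x) = 1, and match powers of x.
Initial conditions: a_0 = 1, a_1 = 2.
Setting the coefficient of each power of x to zero and solving order by order (substituting the coefficients already found):
  x^0: 2 a_2 + a_0 = 0  ->  2 a_2 = -a_0 = -1  ->  a_2 = -1/2
  x^1: 6 a_3 + 5 a_1 = 0  ->  6 a_3 = -5 a_1 = -10  ->  a_3 = -5/3
  x^2: 12 a_4 + 9 a_2 = 0  ->  12 a_4 = -9 a_2 = 9/2  ->  a_4 = 3/8
  x^3: 20 a_5 + 13 a_3 = 0  ->  20 a_5 = -13 a_3 = 65/3  ->  a_5 = 13/12
  x^4: 30 a_6 + 17 a_4 = 0  ->  30 a_6 = -17 a_4 = -51/8  ->  a_6 = -17/80
Truncated series: y(x) = 1 + 2 x - (1/2) x^2 - (5/3) x^3 + (3/8) x^4 + (13/12) x^5 - (17/80) x^6 + O(x^7).

a_0 = 1; a_1 = 2; a_2 = -1/2; a_3 = -5/3; a_4 = 3/8; a_5 = 13/12; a_6 = -17/80


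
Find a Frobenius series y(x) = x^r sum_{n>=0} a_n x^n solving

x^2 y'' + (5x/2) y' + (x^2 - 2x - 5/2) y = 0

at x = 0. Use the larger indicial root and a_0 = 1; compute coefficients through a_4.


Write in Frobenius form y'' + (p(x)/x) y' + (q(x)/x^2) y = 0:
  p(x) = 5/2,  q(x) = x^2 - 2x - 5/2.
Indicial equation: r(r-1) + (5/2) r + (-5/2) = 0 -> roots r_1 = 1, r_2 = -5/2.
Take r = r_1 = 1. Let y(x) = x^r sum_{n>=0} a_n x^n with a_0 = 1.
Substitute y = x^r sum a_n x^n and match x^{r+n}. The recurrence is
  D(n) a_n - 2 a_{n-1} + 1 a_{n-2} = 0,  where D(n) = (r+n)(r+n-1) + (5/2)(r+n) + (-5/2).
  a_n = [2 a_{n-1} - 1 a_{n-2}] / D(n).
Since the indicial polynomial factors as (r - r_1)(r - r_2), D(n) = (r_1 + n - r_1)(r_1 + n - r_2) = n(n + 7/2).
Evaluating step by step (a_0 = 1):
  n = 1: D(1) = 1(1 + 7/2) = 9/2; numerator = 2(1) = 2; a_1 = (2)/(9/2) = 4/9
  n = 2: D(2) = 2(2 + 7/2) = 11; numerator = 2(4/9) - 1(1) = -1/9; a_2 = (-1/9)/(11) = -1/99
  n = 3: D(3) = 3(3 + 7/2) = 39/2; numerator = 2(-1/99) - 1(4/9) = -46/99; a_3 = (-46/99)/(39/2) = -92/3861
  n = 4: D(4) = 4(4 + 7/2) = 30; numerator = 2(-92/3861) - 1(-1/99) = -145/3861; a_4 = (-145/3861)/(30) = -29/23166

r = 1; a_0 = 1; a_1 = 4/9; a_2 = -1/99; a_3 = -92/3861; a_4 = -29/23166


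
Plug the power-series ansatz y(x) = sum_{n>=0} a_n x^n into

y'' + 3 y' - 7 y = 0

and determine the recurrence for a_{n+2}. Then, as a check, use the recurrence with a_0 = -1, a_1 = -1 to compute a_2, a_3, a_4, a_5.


Substitute y = sum_n a_n x^n.
y''(x) has coefficient (n+2)(n+1) a_{n+2} at x^n;
3 y'(x) has coefficient 3 (n+1) a_{n+1} at x^n;
-7 y(x) has coefficient -7 a_n at x^n.
Matching x^n: (n+2)(n+1) a_{n+2} + 3 (n+1) a_{n+1} - 7 a_n = 0.
Thus a_{n+2} = [-3 (n+1) a_{n+1} + 7 a_n] / ((n+1)(n+2)).

Check with a_0 = -1, a_1 = -1 (apply the recurrence for n = 0, 1, 2, 3): a_0 = -1, a_1 = -1, a_2 = -2, a_3 = 5/6, a_4 = -43/24, a_5 = 41/30.

a_(n+2) = [-3 (n+1) a_(n+1) + 7 a_n] / ((n+1)(n+2)); check: a_0 = -1, a_1 = -1, a_2 = -2, a_3 = 5/6, a_4 = -43/24, a_5 = 41/30


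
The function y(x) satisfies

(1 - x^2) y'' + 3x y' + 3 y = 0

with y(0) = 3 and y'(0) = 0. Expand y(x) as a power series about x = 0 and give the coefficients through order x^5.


Ansatz: y(x) = sum_{n>=0} a_n x^n, so y'(x) = sum_{n>=1} n a_n x^(n-1) and y''(x) = sum_{n>=2} n(n-1) a_n x^(n-2).
Substitute into P(x) y'' + Q(x) y' + R(x) y = 0 with P(x) = 1 - x^2, Q(x) = 3x, R(x) = 3, and match powers of x.
Initial conditions: a_0 = 3, a_1 = 0.
Setting the coefficient of each power of x to zero and solving order by order (substituting the coefficients already found):
  x^0: 2 a_2 + 3 a_0 = 0  ->  2 a_2 = -3 a_0 = -9  ->  a_2 = -9/2
  x^1: 6 a_3 + 6 a_1 = 0  ->  6 a_3 = -6 a_1 = 0  ->  a_3 = 0
  x^2: 12 a_4 + 7 a_2 = 0  ->  12 a_4 = -7 a_2 = 63/2  ->  a_4 = 21/8
  x^3: 20 a_5 + 6 a_3 = 0  ->  20 a_5 = -6 a_3 = 0  ->  a_5 = 0
Truncated series: y(x) = 3 - (9/2) x^2 + (21/8) x^4 + O(x^6).

a_0 = 3; a_1 = 0; a_2 = -9/2; a_3 = 0; a_4 = 21/8; a_5 = 0


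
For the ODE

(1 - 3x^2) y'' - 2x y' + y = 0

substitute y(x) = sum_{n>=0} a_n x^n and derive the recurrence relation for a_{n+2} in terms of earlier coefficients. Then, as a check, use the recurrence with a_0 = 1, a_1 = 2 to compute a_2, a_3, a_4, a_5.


Substitute y = sum_n a_n x^n.
(1 - 3 x^2) y'' contributes (n+2)(n+1) a_{n+2} - 3 n(n-1) a_n at x^n.
-2 x y'(x) contributes -2 n a_n at x^n.
y(x) contributes 1 a_n at x^n.
Matching x^n: (n+2)(n+1) a_{n+2} + (-3 n(n-1) - 2 n + 1) a_n = 0.
Thus a_{n+2} = (3 n(n-1) + 2 n - 1) / ((n+1)(n+2)) * a_n.

Check with a_0 = 1, a_1 = 2 (apply the recurrence for n = 0, 1, 2, 3): a_0 = 1, a_1 = 2, a_2 = -1/2, a_3 = 1/3, a_4 = -3/8, a_5 = 23/60.

a_(n+2) = (3 n(n-1) + 2 n - 1) / ((n+1)(n+2)) * a_n; check: a_0 = 1, a_1 = 2, a_2 = -1/2, a_3 = 1/3, a_4 = -3/8, a_5 = 23/60


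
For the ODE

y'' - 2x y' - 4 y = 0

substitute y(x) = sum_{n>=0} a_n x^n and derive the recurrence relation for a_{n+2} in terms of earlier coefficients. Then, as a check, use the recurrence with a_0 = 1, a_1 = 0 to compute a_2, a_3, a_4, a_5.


Substitute y = sum_n a_n x^n.
y''(x) has coefficient (n+2)(n+1) a_{n+2} at x^n;
-2 x y'(x) has coefficient -2 n a_n at x^n (shift);
-4 y(x) has coefficient -4 a_n at x^n.
Matching x^n: (n+2)(n+1) a_{n+2} + (-2n - 4) a_n = 0.
Thus a_{n+2} = (2n + 4) / ((n+1)(n+2)) * a_n.

Check with a_0 = 1, a_1 = 0 (apply the recurrence for n = 0, 1, 2, 3): a_0 = 1, a_1 = 0, a_2 = 2, a_3 = 0, a_4 = 4/3, a_5 = 0.

a_(n+2) = (2n + 4) / ((n+1)(n+2)) * a_n; check: a_0 = 1, a_1 = 0, a_2 = 2, a_3 = 0, a_4 = 4/3, a_5 = 0


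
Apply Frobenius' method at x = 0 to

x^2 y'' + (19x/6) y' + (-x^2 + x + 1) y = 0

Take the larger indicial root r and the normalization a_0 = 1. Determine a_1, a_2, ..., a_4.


Write in Frobenius form y'' + (p(x)/x) y' + (q(x)/x^2) y = 0:
  p(x) = 19/6,  q(x) = -x^2 + x + 1.
Indicial equation: r(r-1) + (19/6) r + (1) = 0 -> roots r_1 = -2/3, r_2 = -3/2.
Take r = r_1 = -2/3. Let y(x) = x^r sum_{n>=0} a_n x^n with a_0 = 1.
Substitute y = x^r sum a_n x^n and match x^{r+n}. The recurrence is
  D(n) a_n + 1 a_{n-1} - 1 a_{n-2} = 0,  where D(n) = (r+n)(r+n-1) + (19/6)(r+n) + (1).
  a_n = [-1 a_{n-1} + 1 a_{n-2}] / D(n).
Since the indicial polynomial factors as (r - r_1)(r - r_2), D(n) = (r_1 + n - r_1)(r_1 + n - r_2) = n(n + 5/6).
Evaluating step by step (a_0 = 1):
  n = 1: D(1) = 1(1 + 5/6) = 11/6; numerator = -1(1) = -1; a_1 = (-1)/(11/6) = -6/11
  n = 2: D(2) = 2(2 + 5/6) = 17/3; numerator = -1(-6/11) + 1(1) = 17/11; a_2 = (17/11)/(17/3) = 3/11
  n = 3: D(3) = 3(3 + 5/6) = 23/2; numerator = -1(3/11) + 1(-6/11) = -9/11; a_3 = (-9/11)/(23/2) = -18/253
  n = 4: D(4) = 4(4 + 5/6) = 58/3; numerator = -1(-18/253) + 1(3/11) = 87/253; a_4 = (87/253)/(58/3) = 9/506

r = -2/3; a_0 = 1; a_1 = -6/11; a_2 = 3/11; a_3 = -18/253; a_4 = 9/506


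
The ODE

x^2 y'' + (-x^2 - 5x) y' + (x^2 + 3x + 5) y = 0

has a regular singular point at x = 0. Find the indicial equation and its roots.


Divide by x^2 to reach normal form y'' + P_1(x) y' + P_2(x) y = 0 with P_1(x) = -1 - 5/x and P_2(x) = 1 + 3/x + 5/x^2.
x = 0 is a singular point because the y'-coefficient -1 - 5/x has a pole at x = 0 and the y-coefficient 1 + 3/x + 5/x^2 has a pole at x = 0.
It is a regular singular point because x P_1(x) = p(x) = -x - 5 and x^2 P_2(x) = q(x) = x^2 + 3x + 5 are polynomials, hence analytic at x = 0.
p(0) = -5,  q(0) = 5.
Indicial equation: r(r-1) + p(0) r + q(0) = 0, i.e. r^2 + (p(0) - 1) r + q(0) = 0, i.e. r^2 - 6 r + 5 = 0.
Discriminant: (-6)^2 - 4(5) = 16, so r = (6 ± 4)/2.
Solving: r_1 = 5, r_2 = 1.

indicial: r^2 - 6 r + 5 = 0; roots r_1 = 5, r_2 = 1


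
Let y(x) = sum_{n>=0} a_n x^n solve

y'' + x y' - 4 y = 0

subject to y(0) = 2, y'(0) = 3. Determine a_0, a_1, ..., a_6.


Ansatz: y(x) = sum_{n>=0} a_n x^n, so y'(x) = sum_{n>=1} n a_n x^(n-1) and y''(x) = sum_{n>=2} n(n-1) a_n x^(n-2).
Substitute into P(x) y'' + Q(x) y' + R(x) y = 0 with P(x) = 1, Q(x) = x, R(x) = -4, and match powers of x.
Initial conditions: a_0 = 2, a_1 = 3.
Setting the coefficient of each power of x to zero and solving order by order (substituting the coefficients already found):
  x^0: 2 a_2 - 4 a_0 = 0  ->  2 a_2 = 4 a_0 = 8  ->  a_2 = 4
  x^1: 6 a_3 - 3 a_1 = 0  ->  6 a_3 = 3 a_1 = 9  ->  a_3 = 3/2
  x^2: 12 a_4 - 2 a_2 = 0  ->  12 a_4 = 2 a_2 = 8  ->  a_4 = 2/3
  x^3: 20 a_5 - a_3 = 0  ->  20 a_5 = a_3 = 3/2  ->  a_5 = 3/40
  x^4: 30 a_6 = 0  ->  a_6 = 0
Truncated series: y(x) = 2 + 3 x + 4 x^2 + (3/2) x^3 + (2/3) x^4 + (3/40) x^5 + O(x^7).

a_0 = 2; a_1 = 3; a_2 = 4; a_3 = 3/2; a_4 = 2/3; a_5 = 3/40; a_6 = 0


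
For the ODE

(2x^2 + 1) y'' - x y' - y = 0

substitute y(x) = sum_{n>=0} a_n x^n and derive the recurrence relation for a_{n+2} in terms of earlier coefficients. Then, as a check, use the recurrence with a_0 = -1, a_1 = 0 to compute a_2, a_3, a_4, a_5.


Substitute y = sum_n a_n x^n.
(1 + 2 x^2) y'' contributes (n+2)(n+1) a_{n+2} + 2 n(n-1) a_n at x^n.
-x y'(x) contributes -n a_n at x^n.
-y(x) contributes -1 a_n at x^n.
Matching x^n: (n+2)(n+1) a_{n+2} + (2 n(n-1) - n - 1) a_n = 0.
Thus a_{n+2} = (-2 n(n-1) + n + 1) / ((n+1)(n+2)) * a_n.

Check with a_0 = -1, a_1 = 0 (apply the recurrence for n = 0, 1, 2, 3): a_0 = -1, a_1 = 0, a_2 = -1/2, a_3 = 0, a_4 = 1/24, a_5 = 0.

a_(n+2) = (-2 n(n-1) + n + 1) / ((n+1)(n+2)) * a_n; check: a_0 = -1, a_1 = 0, a_2 = -1/2, a_3 = 0, a_4 = 1/24, a_5 = 0


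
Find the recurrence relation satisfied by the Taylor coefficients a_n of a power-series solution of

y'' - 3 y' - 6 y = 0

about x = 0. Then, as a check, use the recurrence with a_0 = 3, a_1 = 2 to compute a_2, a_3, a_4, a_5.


Substitute y = sum_n a_n x^n.
y''(x) has coefficient (n+2)(n+1) a_{n+2} at x^n;
-3 y'(x) has coefficient -3 (n+1) a_{n+1} at x^n;
-6 y(x) has coefficient -6 a_n at x^n.
Matching x^n: (n+2)(n+1) a_{n+2} - 3 (n+1) a_{n+1} - 6 a_n = 0.
Thus a_{n+2} = [3 (n+1) a_{n+1} + 6 a_n] / ((n+1)(n+2)).

Check with a_0 = 3, a_1 = 2 (apply the recurrence for n = 0, 1, 2, 3): a_0 = 3, a_1 = 2, a_2 = 12, a_3 = 14, a_4 = 33/2, a_5 = 141/10.

a_(n+2) = [3 (n+1) a_(n+1) + 6 a_n] / ((n+1)(n+2)); check: a_0 = 3, a_1 = 2, a_2 = 12, a_3 = 14, a_4 = 33/2, a_5 = 141/10


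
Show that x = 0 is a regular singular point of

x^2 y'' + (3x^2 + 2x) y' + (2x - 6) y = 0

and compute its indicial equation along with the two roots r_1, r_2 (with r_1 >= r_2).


Divide by x^2 to reach normal form y'' + P_1(x) y' + P_2(x) y = 0 with P_1(x) = 3 + 2/x and P_2(x) = 2/x - 6/x^2.
x = 0 is a singular point because the y'-coefficient 3 + 2/x has a pole at x = 0 and the y-coefficient 2/x - 6/x^2 has a pole at x = 0.
It is a regular singular point because x P_1(x) = p(x) = 3x + 2 and x^2 P_2(x) = q(x) = 2x - 6 are polynomials, hence analytic at x = 0.
p(0) = 2,  q(0) = -6.
Indicial equation: r(r-1) + p(0) r + q(0) = 0, i.e. r^2 + (p(0) - 1) r + q(0) = 0, i.e. r^2 + 1 r - 6 = 0.
Discriminant: (1)^2 - 4(-6) = 25, so r = (-1 ± 5)/2.
Solving: r_1 = 2, r_2 = -3.

indicial: r^2 + 1 r - 6 = 0; roots r_1 = 2, r_2 = -3


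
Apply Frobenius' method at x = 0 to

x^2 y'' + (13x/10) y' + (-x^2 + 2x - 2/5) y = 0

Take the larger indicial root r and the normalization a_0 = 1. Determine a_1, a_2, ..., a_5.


Write in Frobenius form y'' + (p(x)/x) y' + (q(x)/x^2) y = 0:
  p(x) = 13/10,  q(x) = -x^2 + 2x - 2/5.
Indicial equation: r(r-1) + (13/10) r + (-2/5) = 0 -> roots r_1 = 1/2, r_2 = -4/5.
Take r = r_1 = 1/2. Let y(x) = x^r sum_{n>=0} a_n x^n with a_0 = 1.
Substitute y = x^r sum a_n x^n and match x^{r+n}. The recurrence is
  D(n) a_n + 2 a_{n-1} - 1 a_{n-2} = 0,  where D(n) = (r+n)(r+n-1) + (13/10)(r+n) + (-2/5).
  a_n = [-2 a_{n-1} + 1 a_{n-2}] / D(n).
Since the indicial polynomial factors as (r - r_1)(r - r_2), D(n) = (r_1 + n - r_1)(r_1 + n - r_2) = n(n + 13/10).
Evaluating step by step (a_0 = 1):
  n = 1: D(1) = 1(1 + 13/10) = 23/10; numerator = -2(1) = -2; a_1 = (-2)/(23/10) = -20/23
  n = 2: D(2) = 2(2 + 13/10) = 33/5; numerator = -2(-20/23) + 1(1) = 63/23; a_2 = (63/23)/(33/5) = 105/253
  n = 3: D(3) = 3(3 + 13/10) = 129/10; numerator = -2(105/253) + 1(-20/23) = -430/253; a_3 = (-430/253)/(129/10) = -100/759
  n = 4: D(4) = 4(4 + 13/10) = 106/5; numerator = -2(-100/759) + 1(105/253) = 515/759; a_4 = (515/759)/(106/5) = 2575/80454
  n = 5: D(5) = 5(5 + 13/10) = 63/2; numerator = -2(2575/80454) + 1(-100/759) = -2625/13409; a_5 = (-2625/13409)/(63/2) = -250/40227

r = 1/2; a_0 = 1; a_1 = -20/23; a_2 = 105/253; a_3 = -100/759; a_4 = 2575/80454; a_5 = -250/40227


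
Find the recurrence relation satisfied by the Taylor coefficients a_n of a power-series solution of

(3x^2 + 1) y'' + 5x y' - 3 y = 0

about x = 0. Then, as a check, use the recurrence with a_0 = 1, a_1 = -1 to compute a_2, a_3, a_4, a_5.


Substitute y = sum_n a_n x^n.
(1 + 3 x^2) y'' contributes (n+2)(n+1) a_{n+2} + 3 n(n-1) a_n at x^n.
5 x y'(x) contributes 5 n a_n at x^n.
-3 y(x) contributes -3 a_n at x^n.
Matching x^n: (n+2)(n+1) a_{n+2} + (3 n(n-1) + 5 n - 3) a_n = 0.
Thus a_{n+2} = (-3 n(n-1) - 5 n + 3) / ((n+1)(n+2)) * a_n.

Check with a_0 = 1, a_1 = -1 (apply the recurrence for n = 0, 1, 2, 3): a_0 = 1, a_1 = -1, a_2 = 3/2, a_3 = 1/3, a_4 = -13/8, a_5 = -1/2.

a_(n+2) = (-3 n(n-1) - 5 n + 3) / ((n+1)(n+2)) * a_n; check: a_0 = 1, a_1 = -1, a_2 = 3/2, a_3 = 1/3, a_4 = -13/8, a_5 = -1/2


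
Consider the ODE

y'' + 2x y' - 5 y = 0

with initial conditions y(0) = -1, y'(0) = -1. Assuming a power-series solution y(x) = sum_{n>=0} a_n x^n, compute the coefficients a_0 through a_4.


Ansatz: y(x) = sum_{n>=0} a_n x^n, so y'(x) = sum_{n>=1} n a_n x^(n-1) and y''(x) = sum_{n>=2} n(n-1) a_n x^(n-2).
Substitute into P(x) y'' + Q(x) y' + R(x) y = 0 with P(x) = 1, Q(x) = 2x, R(x) = -5, and match powers of x.
Initial conditions: a_0 = -1, a_1 = -1.
Setting the coefficient of each power of x to zero and solving order by order (substituting the coefficients already found):
  x^0: 2 a_2 - 5 a_0 = 0  ->  2 a_2 = 5 a_0 = -5  ->  a_2 = -5/2
  x^1: 6 a_3 - 3 a_1 = 0  ->  6 a_3 = 3 a_1 = -3  ->  a_3 = -1/2
  x^2: 12 a_4 - a_2 = 0  ->  12 a_4 = a_2 = -5/2  ->  a_4 = -5/24
Truncated series: y(x) = -1 - x - (5/2) x^2 - (1/2) x^3 - (5/24) x^4 + O(x^5).

a_0 = -1; a_1 = -1; a_2 = -5/2; a_3 = -1/2; a_4 = -5/24


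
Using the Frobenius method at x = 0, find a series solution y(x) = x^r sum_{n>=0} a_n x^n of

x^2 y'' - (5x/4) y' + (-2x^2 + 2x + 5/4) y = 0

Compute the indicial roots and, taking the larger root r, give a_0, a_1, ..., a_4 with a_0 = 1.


Write in Frobenius form y'' + (p(x)/x) y' + (q(x)/x^2) y = 0:
  p(x) = -5/4,  q(x) = -2x^2 + 2x + 5/4.
Indicial equation: r(r-1) + (-5/4) r + (5/4) = 0 -> roots r_1 = 5/4, r_2 = 1.
Take r = r_1 = 5/4. Let y(x) = x^r sum_{n>=0} a_n x^n with a_0 = 1.
Substitute y = x^r sum a_n x^n and match x^{r+n}. The recurrence is
  D(n) a_n + 2 a_{n-1} - 2 a_{n-2} = 0,  where D(n) = (r+n)(r+n-1) + (-5/4)(r+n) + (5/4).
  a_n = [-2 a_{n-1} + 2 a_{n-2}] / D(n).
Since the indicial polynomial factors as (r - r_1)(r - r_2), D(n) = (r_1 + n - r_1)(r_1 + n - r_2) = n(n + 1/4).
Evaluating step by step (a_0 = 1):
  n = 1: D(1) = 1(1 + 1/4) = 5/4; numerator = -2(1) = -2; a_1 = (-2)/(5/4) = -8/5
  n = 2: D(2) = 2(2 + 1/4) = 9/2; numerator = -2(-8/5) + 2(1) = 26/5; a_2 = (26/5)/(9/2) = 52/45
  n = 3: D(3) = 3(3 + 1/4) = 39/4; numerator = -2(52/45) + 2(-8/5) = -248/45; a_3 = (-248/45)/(39/4) = -992/1755
  n = 4: D(4) = 4(4 + 1/4) = 17; numerator = -2(-992/1755) + 2(52/45) = 1208/351; a_4 = (1208/351)/(17) = 1208/5967

r = 5/4; a_0 = 1; a_1 = -8/5; a_2 = 52/45; a_3 = -992/1755; a_4 = 1208/5967


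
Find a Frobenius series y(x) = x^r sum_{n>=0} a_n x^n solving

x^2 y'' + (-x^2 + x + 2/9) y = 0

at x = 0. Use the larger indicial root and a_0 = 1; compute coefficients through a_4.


Write in Frobenius form y'' + (p(x)/x) y' + (q(x)/x^2) y = 0:
  p(x) = 0,  q(x) = -x^2 + x + 2/9.
Indicial equation: r(r-1) + (0) r + (2/9) = 0 -> roots r_1 = 2/3, r_2 = 1/3.
Take r = r_1 = 2/3. Let y(x) = x^r sum_{n>=0} a_n x^n with a_0 = 1.
Substitute y = x^r sum a_n x^n and match x^{r+n}. The recurrence is
  D(n) a_n + 1 a_{n-1} - 1 a_{n-2} = 0,  where D(n) = (r+n)(r+n-1) + (0)(r+n) + (2/9).
  a_n = [-1 a_{n-1} + 1 a_{n-2}] / D(n).
Since the indicial polynomial factors as (r - r_1)(r - r_2), D(n) = (r_1 + n - r_1)(r_1 + n - r_2) = n(n + 1/3).
Evaluating step by step (a_0 = 1):
  n = 1: D(1) = 1(1 + 1/3) = 4/3; numerator = -1(1) = -1; a_1 = (-1)/(4/3) = -3/4
  n = 2: D(2) = 2(2 + 1/3) = 14/3; numerator = -1(-3/4) + 1(1) = 7/4; a_2 = (7/4)/(14/3) = 3/8
  n = 3: D(3) = 3(3 + 1/3) = 10; numerator = -1(3/8) + 1(-3/4) = -9/8; a_3 = (-9/8)/(10) = -9/80
  n = 4: D(4) = 4(4 + 1/3) = 52/3; numerator = -1(-9/80) + 1(3/8) = 39/80; a_4 = (39/80)/(52/3) = 9/320

r = 2/3; a_0 = 1; a_1 = -3/4; a_2 = 3/8; a_3 = -9/80; a_4 = 9/320


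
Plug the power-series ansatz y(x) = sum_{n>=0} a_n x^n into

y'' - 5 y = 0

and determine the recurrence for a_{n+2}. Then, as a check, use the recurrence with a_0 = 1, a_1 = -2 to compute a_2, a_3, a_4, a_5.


Substitute y = sum_n a_n x^n into y'' + (const) y = 0.
y''(x) = sum_{n>=0} (n+2)(n+1) a_{n+2} x^n.
The ODE becomes sum_n [(n+2)(n+1) a_{n+2} - 5 a_n] x^n = 0.
Setting each coefficient to zero gives the recurrence:
  (n+2)(n+1) a_{n+2} - 5 a_n = 0,
  a_{n+2} = 5 / ((n+1)(n+2)) a_n.

Check with a_0 = 1, a_1 = -2 (apply the recurrence for n = 0, 1, 2, 3): a_0 = 1, a_1 = -2, a_2 = 5/2, a_3 = -5/3, a_4 = 25/24, a_5 = -5/12.

a_{n+2} = 5/((n+1)(n+2)) * a_n; check: a_0 = 1, a_1 = -2, a_2 = 5/2, a_3 = -5/3, a_4 = 25/24, a_5 = -5/12


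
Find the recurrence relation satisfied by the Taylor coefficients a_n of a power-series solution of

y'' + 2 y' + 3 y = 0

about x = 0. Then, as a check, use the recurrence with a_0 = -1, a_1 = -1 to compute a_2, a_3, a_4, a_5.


Substitute y = sum_n a_n x^n.
y''(x) has coefficient (n+2)(n+1) a_{n+2} at x^n;
2 y'(x) has coefficient 2 (n+1) a_{n+1} at x^n;
3 y(x) has coefficient 3 a_n at x^n.
Matching x^n: (n+2)(n+1) a_{n+2} + 2 (n+1) a_{n+1} + 3 a_n = 0.
Thus a_{n+2} = [-2 (n+1) a_{n+1} - 3 a_n] / ((n+1)(n+2)).

Check with a_0 = -1, a_1 = -1 (apply the recurrence for n = 0, 1, 2, 3): a_0 = -1, a_1 = -1, a_2 = 5/2, a_3 = -7/6, a_4 = -1/24, a_5 = 23/120.

a_(n+2) = [-2 (n+1) a_(n+1) - 3 a_n] / ((n+1)(n+2)); check: a_0 = -1, a_1 = -1, a_2 = 5/2, a_3 = -7/6, a_4 = -1/24, a_5 = 23/120


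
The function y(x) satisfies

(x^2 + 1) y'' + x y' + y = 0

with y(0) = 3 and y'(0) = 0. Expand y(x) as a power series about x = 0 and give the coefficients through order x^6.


Ansatz: y(x) = sum_{n>=0} a_n x^n, so y'(x) = sum_{n>=1} n a_n x^(n-1) and y''(x) = sum_{n>=2} n(n-1) a_n x^(n-2).
Substitute into P(x) y'' + Q(x) y' + R(x) y = 0 with P(x) = x^2 + 1, Q(x) = x, R(x) = 1, and match powers of x.
Initial conditions: a_0 = 3, a_1 = 0.
Setting the coefficient of each power of x to zero and solving order by order (substituting the coefficients already found):
  x^0: 2 a_2 + a_0 = 0  ->  2 a_2 = -a_0 = -3  ->  a_2 = -3/2
  x^1: 6 a_3 + 2 a_1 = 0  ->  6 a_3 = -2 a_1 = 0  ->  a_3 = 0
  x^2: 12 a_4 + 5 a_2 = 0  ->  12 a_4 = -5 a_2 = 15/2  ->  a_4 = 5/8
  x^3: 20 a_5 + 10 a_3 = 0  ->  20 a_5 = -10 a_3 = 0  ->  a_5 = 0
  x^4: 30 a_6 + 17 a_4 = 0  ->  30 a_6 = -17 a_4 = -85/8  ->  a_6 = -17/48
Truncated series: y(x) = 3 - (3/2) x^2 + (5/8) x^4 - (17/48) x^6 + O(x^7).

a_0 = 3; a_1 = 0; a_2 = -3/2; a_3 = 0; a_4 = 5/8; a_5 = 0; a_6 = -17/48
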